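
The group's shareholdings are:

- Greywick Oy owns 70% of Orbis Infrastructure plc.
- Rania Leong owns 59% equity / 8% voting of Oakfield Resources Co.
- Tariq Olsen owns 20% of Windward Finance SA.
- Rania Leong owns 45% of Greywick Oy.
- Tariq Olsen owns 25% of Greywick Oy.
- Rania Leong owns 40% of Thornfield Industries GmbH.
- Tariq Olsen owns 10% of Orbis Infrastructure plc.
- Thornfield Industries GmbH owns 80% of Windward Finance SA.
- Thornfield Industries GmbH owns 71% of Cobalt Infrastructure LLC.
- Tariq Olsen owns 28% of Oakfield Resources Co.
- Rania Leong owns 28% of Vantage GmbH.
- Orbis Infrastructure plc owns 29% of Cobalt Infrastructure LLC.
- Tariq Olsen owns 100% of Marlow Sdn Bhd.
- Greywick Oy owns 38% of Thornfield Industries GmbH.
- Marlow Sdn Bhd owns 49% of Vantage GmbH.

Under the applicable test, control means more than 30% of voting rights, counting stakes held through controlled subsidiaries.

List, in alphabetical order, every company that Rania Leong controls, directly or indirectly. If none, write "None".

Cobalt Infrastructure LLC, Greywick Oy, Orbis Infrastructure plc, Thornfield Industries GmbH, Windward Finance SA

Rania holds 45% of Greywick, so Rania controls Greywick.
Rania and Greywick together hold 40% + 38% = 78% of Thornfield, so Rania controls Thornfield.
Greywick holds 70% of Orbis, so Rania controls Orbis.
Thornfield and Orbis together hold 71% + 29% = 100% of Cobalt, so Rania controls Cobalt.
Thornfield holds 80% of Windward, so Rania controls Windward.
No other company's threshold is met.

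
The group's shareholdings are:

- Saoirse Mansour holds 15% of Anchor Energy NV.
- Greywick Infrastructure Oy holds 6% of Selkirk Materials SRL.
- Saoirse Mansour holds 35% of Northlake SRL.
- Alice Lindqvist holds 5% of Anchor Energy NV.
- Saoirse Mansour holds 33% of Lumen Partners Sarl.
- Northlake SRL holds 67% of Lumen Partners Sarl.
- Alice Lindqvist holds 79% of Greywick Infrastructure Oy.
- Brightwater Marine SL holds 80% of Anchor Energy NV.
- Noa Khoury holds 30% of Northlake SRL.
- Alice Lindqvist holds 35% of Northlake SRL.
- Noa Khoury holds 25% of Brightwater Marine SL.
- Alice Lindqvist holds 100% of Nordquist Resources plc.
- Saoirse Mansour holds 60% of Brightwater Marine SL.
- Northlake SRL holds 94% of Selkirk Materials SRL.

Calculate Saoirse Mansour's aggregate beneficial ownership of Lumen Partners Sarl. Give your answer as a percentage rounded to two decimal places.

56.45%

Saoirse reaches Lumen along 2 paths.
Direct stake: 33% = 33%.
Via Northlake: 35% × 67% = 23.45%.
Total: 33% + 23.45% = 56.45%.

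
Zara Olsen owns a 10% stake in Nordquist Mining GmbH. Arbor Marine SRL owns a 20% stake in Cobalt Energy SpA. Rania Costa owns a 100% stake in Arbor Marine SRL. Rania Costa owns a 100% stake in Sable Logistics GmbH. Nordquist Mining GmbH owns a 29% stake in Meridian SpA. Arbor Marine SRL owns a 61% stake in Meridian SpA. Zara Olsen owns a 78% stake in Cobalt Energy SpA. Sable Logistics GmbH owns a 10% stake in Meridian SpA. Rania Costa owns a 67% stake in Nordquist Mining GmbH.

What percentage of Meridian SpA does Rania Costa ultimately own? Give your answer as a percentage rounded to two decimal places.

90.43%

Rania reaches Meridian along 3 paths.
Via Sable: 100% × 10% = 10%.
Via Nordquist: 67% × 29% = 19.43%.
Via Arbor: 100% × 61% = 61%.
Total: 10% + 19.43% + 61% = 90.43%.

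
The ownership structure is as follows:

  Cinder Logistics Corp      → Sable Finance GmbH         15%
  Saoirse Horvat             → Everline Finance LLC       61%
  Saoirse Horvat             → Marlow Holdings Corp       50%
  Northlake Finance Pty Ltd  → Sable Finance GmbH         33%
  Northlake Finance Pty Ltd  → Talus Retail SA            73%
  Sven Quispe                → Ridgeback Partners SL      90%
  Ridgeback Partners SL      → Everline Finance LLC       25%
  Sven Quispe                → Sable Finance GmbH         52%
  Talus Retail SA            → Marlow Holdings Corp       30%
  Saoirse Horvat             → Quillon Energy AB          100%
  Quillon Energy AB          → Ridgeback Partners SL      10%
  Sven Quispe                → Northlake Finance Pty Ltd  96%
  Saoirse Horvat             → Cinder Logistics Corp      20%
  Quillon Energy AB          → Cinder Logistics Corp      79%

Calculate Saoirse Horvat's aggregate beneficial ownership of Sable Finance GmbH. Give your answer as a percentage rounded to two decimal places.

Saoirse reaches Sable along 2 paths.
Via Quillon → Cinder: 100% × 79% × 15% = 11.85%.
Via Cinder: 20% × 15% = 3%.
Total: 11.85% + 3% = 14.85%.

14.85%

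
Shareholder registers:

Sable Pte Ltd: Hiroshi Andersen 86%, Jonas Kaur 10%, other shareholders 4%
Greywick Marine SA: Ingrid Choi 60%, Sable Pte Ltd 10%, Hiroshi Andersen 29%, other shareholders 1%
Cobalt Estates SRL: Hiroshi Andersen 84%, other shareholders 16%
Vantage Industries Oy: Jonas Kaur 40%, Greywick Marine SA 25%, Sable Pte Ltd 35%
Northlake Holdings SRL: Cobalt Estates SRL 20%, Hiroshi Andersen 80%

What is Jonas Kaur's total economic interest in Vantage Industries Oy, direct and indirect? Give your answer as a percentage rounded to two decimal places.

Jonas reaches Vantage along 3 paths.
Direct stake: 40% = 40%.
Via Sable → Greywick: 10% × 10% × 25% = 0.25%.
Via Sable: 10% × 35% = 3.5%.
Total: 40% + 0.25% + 3.5% = 43.75%.

43.75%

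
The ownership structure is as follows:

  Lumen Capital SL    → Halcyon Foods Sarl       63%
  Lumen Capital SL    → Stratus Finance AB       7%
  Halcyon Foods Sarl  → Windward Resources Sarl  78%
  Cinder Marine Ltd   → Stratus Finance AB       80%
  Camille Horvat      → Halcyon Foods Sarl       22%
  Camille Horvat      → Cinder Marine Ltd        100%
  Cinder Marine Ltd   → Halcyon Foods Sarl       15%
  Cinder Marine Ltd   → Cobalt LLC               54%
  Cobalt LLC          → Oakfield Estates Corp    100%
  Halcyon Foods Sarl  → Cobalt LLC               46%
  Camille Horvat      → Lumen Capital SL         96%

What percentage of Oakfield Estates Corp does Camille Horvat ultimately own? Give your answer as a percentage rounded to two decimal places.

Camille reaches Oakfield along 4 paths.
Via Cinder → Cobalt: 100% × 54% × 100% = 54%.
Via Halcyon → Cobalt: 22% × 46% × 100% = 10.12%.
Via Lumen → Halcyon → Cobalt: 96% × 63% × 46% × 100% = 27.8208%.
Via Cinder → Halcyon → Cobalt: 100% × 15% × 46% × 100% = 6.9%.
Total: 54% + 10.12% + 27.8208% + 6.9% = 98.8408%.
Rounded: 98.84%.

98.84%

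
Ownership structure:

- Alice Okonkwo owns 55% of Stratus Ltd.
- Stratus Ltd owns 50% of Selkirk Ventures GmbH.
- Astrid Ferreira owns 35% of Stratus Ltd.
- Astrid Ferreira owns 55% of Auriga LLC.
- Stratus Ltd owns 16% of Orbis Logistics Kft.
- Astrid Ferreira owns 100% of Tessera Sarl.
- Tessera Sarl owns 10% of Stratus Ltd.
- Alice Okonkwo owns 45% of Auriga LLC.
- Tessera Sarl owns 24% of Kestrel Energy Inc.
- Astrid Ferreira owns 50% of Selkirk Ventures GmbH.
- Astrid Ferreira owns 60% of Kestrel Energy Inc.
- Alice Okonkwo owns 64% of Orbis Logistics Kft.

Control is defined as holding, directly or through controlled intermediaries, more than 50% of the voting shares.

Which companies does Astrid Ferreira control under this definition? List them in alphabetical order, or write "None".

Astrid holds 100% of Tessera, so Astrid controls Tessera.
Astrid holds 55% of Auriga, so Astrid controls Auriga.
Tessera and Astrid together hold 24% + 60% = 84% of Kestrel, so Astrid controls Kestrel.
No other company's threshold is met.

Auriga LLC, Kestrel Energy Inc, Tessera Sarl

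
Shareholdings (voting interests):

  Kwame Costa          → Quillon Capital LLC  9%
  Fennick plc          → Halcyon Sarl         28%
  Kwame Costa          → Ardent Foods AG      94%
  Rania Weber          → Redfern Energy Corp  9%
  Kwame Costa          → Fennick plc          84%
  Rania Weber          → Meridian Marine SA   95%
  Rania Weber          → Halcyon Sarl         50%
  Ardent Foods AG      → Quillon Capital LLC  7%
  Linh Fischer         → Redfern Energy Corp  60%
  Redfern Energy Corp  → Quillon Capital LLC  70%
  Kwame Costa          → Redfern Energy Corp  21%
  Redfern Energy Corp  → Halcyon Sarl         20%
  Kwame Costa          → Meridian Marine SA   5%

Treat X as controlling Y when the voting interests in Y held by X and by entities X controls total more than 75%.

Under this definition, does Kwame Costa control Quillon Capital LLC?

No

Kwame holds 84% of Fennick, so Kwame controls Fennick.
Kwame holds 94% of Ardent, so Kwame controls Ardent.
In Quillon, Kwame's side holds only 9% + 7% = 16%, not > 75%.
So Kwame does not control Quillon.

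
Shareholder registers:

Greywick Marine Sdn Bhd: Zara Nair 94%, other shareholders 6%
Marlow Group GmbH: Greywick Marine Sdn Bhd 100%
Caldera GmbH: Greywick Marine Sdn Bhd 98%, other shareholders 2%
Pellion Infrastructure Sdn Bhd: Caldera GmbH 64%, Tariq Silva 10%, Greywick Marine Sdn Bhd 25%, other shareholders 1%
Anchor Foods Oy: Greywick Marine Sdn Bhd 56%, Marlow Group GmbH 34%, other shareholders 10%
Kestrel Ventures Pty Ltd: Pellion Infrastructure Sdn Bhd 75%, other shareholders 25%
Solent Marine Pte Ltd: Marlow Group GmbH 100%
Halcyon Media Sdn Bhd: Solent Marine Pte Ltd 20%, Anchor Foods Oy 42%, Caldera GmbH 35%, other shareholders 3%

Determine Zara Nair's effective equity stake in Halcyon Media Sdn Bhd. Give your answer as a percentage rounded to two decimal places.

86.57%

Zara reaches Halcyon along 4 paths.
Via Greywick → Marlow → Solent: 94% × 100% × 100% × 20% = 18.8%.
Via Greywick → Anchor: 94% × 56% × 42% = 22.1088%.
Via Greywick → Marlow → Anchor: 94% × 100% × 34% × 42% = 13.4232%.
Via Greywick → Caldera: 94% × 98% × 35% = 32.242%.
Total: 18.8% + 22.1088% + 13.4232% + 32.242% = 86.574%.
Rounded: 86.57%.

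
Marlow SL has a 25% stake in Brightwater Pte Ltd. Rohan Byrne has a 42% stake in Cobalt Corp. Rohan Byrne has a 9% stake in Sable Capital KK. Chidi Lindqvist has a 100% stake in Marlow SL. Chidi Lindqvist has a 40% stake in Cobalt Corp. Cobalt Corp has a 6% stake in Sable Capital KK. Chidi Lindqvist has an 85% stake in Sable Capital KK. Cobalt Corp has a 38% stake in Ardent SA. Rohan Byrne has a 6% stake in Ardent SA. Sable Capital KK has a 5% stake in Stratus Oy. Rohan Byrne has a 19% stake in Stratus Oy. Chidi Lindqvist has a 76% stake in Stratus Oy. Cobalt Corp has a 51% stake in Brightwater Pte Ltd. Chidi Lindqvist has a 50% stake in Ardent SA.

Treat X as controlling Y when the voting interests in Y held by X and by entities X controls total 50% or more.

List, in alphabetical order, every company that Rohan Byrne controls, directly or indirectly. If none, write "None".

None

Rohan's largest direct stake is 42% in Cobalt, which does not meet the threshold.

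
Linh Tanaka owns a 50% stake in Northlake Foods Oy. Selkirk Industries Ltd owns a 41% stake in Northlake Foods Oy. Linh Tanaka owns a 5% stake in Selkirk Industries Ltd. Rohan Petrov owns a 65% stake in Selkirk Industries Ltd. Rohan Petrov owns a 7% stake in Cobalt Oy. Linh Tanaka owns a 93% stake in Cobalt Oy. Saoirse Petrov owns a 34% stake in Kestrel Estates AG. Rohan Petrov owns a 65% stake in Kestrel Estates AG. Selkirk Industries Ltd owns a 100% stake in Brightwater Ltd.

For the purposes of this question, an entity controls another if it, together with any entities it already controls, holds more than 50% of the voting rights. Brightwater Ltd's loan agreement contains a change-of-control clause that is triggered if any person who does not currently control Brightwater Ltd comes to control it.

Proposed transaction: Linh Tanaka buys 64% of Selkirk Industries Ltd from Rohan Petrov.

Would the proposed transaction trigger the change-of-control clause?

The purchase adds only to Linh's holdings (Rohan's stake shrinks), so Linh is the only person who could newly come to control Brightwater.
Linh holds 93% of Cobalt, so Linh controls Cobalt.
Neither Linh nor any entity Linh controls holds any voting interest in Brightwater.
So before the transaction, Linh does not control Brightwater.
After the purchase, Linh's direct stake in Selkirk rises to 5% + 64% = 69%, and Rohan's stake falls to 1%.
Linh holds 69% of Selkirk, so Linh controls Selkirk.
Selkirk holds 100% of Brightwater, so Linh controls Brightwater.
Linh did not control Brightwater before and does after, so the clause is triggered.

Yes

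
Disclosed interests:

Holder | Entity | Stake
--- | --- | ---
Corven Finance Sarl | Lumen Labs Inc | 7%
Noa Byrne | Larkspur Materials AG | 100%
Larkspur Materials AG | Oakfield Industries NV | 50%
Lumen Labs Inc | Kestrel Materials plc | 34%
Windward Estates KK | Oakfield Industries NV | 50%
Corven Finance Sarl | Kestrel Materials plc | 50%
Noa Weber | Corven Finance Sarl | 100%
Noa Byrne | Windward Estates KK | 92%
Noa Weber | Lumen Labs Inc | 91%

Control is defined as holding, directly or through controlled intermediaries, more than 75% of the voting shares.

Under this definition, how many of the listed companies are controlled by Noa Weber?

Noa Weber holds 100% of Corven, so Noa Weber controls Corven.
Noa Weber and Corven together hold 91% + 7% = 98% of Lumen, so Noa Weber controls Lumen.
Corven and Lumen together hold 50% + 34% = 84% of Kestrel, so Noa Weber controls Kestrel.
No other company's threshold is met.
Noa Weber controls 3 companies.

3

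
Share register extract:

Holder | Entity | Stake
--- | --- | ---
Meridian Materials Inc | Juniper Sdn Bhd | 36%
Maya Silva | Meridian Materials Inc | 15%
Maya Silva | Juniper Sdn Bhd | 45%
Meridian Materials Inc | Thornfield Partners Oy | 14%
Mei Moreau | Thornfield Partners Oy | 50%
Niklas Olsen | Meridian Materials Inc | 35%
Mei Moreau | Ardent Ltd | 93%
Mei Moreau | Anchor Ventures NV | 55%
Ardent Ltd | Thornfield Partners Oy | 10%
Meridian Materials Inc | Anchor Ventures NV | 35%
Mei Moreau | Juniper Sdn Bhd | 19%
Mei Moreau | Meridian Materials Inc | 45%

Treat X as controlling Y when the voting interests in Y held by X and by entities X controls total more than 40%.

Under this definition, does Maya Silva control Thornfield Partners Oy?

No

Maya holds 45% of Juniper, so Maya controls Juniper.
Neither Maya nor any entity Maya controls holds any voting interest in Thornfield.
So Maya does not control Thornfield.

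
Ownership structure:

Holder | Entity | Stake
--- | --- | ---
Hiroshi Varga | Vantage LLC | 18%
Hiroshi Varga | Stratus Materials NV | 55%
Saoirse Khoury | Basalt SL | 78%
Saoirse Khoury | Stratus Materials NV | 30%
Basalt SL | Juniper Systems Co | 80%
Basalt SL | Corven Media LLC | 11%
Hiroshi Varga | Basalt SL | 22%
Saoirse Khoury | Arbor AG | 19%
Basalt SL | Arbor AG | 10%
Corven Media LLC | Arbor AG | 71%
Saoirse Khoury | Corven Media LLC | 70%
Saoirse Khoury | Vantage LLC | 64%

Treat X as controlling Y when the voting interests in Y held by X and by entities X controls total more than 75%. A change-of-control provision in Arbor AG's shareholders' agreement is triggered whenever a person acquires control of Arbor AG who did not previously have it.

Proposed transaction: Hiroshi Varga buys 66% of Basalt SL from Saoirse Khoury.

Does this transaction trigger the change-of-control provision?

The purchase adds only to Hiroshi's holdings (Saoirse's stake shrinks), so Hiroshi is the only person who could newly come to control Arbor.
Hiroshi's largest direct stake is 55% in Stratus, which does not meet the threshold, so Hiroshi controls no company.
Neither Hiroshi nor any entity Hiroshi controls holds any voting interest in Arbor.
So before the transaction, Hiroshi does not control Arbor.
After the purchase, Hiroshi's direct stake in Basalt rises to 22% + 66% = 88%, and Saoirse's stake falls to 12%.
Hiroshi holds 88% of Basalt, so Hiroshi controls Basalt.
Basalt holds 80% of Juniper, so Hiroshi controls Juniper.
After the transaction, Hiroshi's side holds 10% of Arbor, not > 75%, so Hiroshi still does not control Arbor.
No new person acquires control, so the clause is not triggered.

No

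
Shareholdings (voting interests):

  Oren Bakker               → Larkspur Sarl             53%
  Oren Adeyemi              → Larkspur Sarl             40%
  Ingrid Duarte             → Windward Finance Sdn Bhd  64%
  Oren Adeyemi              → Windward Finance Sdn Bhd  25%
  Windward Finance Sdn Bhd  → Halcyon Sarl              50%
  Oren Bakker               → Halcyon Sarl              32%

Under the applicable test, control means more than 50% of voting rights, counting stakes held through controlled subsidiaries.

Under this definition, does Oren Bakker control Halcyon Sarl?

Oren Bakker holds 53% of Larkspur, so Oren Bakker controls Larkspur.
In Halcyon, Oren Bakker's side holds only 32%, not > 50%.
So Oren Bakker does not control Halcyon.

No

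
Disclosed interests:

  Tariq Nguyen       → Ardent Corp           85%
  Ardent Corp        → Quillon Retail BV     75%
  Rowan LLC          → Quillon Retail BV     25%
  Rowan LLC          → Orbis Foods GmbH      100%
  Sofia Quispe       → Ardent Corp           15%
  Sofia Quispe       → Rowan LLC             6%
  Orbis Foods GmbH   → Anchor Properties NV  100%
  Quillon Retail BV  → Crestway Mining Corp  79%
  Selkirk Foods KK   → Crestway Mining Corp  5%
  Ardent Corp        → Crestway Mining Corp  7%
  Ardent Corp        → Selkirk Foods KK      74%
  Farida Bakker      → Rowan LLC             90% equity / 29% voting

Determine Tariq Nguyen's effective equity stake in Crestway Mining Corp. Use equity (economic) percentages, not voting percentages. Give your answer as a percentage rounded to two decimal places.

Tariq reaches Crestway along 3 paths.
Via Ardent → Quillon: 85% × 75% × 79% = 50.3625%.
Via Ardent: 85% × 7% = 5.95%.
Via Ardent → Selkirk: 85% × 74% × 5% = 3.145%.
Total: 50.3625% + 5.95% + 3.145% = 59.4575%.
Rounded: 59.46%.

59.46%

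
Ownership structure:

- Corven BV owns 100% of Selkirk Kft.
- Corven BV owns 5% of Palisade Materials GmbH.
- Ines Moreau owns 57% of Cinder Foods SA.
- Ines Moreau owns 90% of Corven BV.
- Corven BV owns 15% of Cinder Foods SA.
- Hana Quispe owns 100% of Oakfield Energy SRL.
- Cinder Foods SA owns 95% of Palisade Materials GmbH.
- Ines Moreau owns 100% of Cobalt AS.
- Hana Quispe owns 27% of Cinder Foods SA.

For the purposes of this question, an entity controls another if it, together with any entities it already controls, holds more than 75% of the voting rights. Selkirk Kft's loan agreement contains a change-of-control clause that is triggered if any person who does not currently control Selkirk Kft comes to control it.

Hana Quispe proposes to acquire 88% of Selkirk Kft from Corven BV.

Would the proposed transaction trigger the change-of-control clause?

The purchase adds only to Hana's holdings (Corven's stake shrinks), so Hana is the only person who could newly come to control Selkirk.
Hana holds 100% of Oakfield, so Hana controls Oakfield.
Neither Hana nor any entity Hana controls holds any voting interest in Selkirk.
So before the transaction, Hana does not control Selkirk.
After the purchase, Hana holds 88% of Selkirk directly, and Corven's stake falls to 12%.
Hana holds 88% of Selkirk, so Hana controls Selkirk.
Hana did not control Selkirk before and does after, so the clause is triggered.

Yes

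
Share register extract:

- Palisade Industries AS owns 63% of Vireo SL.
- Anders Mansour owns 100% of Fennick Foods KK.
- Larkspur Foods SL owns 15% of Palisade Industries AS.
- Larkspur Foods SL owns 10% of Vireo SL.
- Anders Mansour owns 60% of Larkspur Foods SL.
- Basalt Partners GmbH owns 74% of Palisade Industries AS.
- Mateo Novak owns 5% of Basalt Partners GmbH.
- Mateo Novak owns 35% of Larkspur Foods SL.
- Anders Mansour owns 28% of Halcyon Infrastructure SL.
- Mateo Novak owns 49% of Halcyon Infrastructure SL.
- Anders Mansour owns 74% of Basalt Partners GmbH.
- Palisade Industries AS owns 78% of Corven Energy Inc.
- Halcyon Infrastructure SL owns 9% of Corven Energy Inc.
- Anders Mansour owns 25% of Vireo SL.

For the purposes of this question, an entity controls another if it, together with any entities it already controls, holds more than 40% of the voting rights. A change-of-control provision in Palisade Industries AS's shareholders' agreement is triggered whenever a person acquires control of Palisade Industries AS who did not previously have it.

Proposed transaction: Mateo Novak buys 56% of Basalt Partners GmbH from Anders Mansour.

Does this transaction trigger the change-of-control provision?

Yes

The purchase adds only to Mateo's holdings (Anders's stake shrinks), so Mateo is the only person who could newly come to control Palisade.
Mateo holds 49% of Halcyon, so Mateo controls Halcyon.
Neither Mateo nor any entity Mateo controls holds any voting interest in Palisade.
So before the transaction, Mateo does not control Palisade.
After the purchase, Mateo's direct stake in Basalt rises to 5% + 56% = 61%, and Anders's stake falls to 18%.
Mateo holds 61% of Basalt, so Mateo controls Basalt.
Basalt holds 74% of Palisade, so Mateo controls Palisade.
Mateo did not control Palisade before and does after, so the clause is triggered.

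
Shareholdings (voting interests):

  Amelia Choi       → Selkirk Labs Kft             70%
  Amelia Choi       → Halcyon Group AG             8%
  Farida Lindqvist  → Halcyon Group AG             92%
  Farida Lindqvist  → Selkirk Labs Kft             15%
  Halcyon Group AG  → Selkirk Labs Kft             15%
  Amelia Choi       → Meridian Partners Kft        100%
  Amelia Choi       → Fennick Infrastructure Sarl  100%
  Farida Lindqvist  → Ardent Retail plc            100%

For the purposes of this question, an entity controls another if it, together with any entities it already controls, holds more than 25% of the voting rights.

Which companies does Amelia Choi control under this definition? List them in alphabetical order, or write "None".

Fennick Infrastructure Sarl, Meridian Partners Kft, Selkirk Labs Kft

Amelia holds 100% of Meridian, so Amelia controls Meridian.
Amelia holds 70% of Selkirk, so Amelia controls Selkirk.
Amelia holds 100% of Fennick, so Amelia controls Fennick.
No other company's threshold is met.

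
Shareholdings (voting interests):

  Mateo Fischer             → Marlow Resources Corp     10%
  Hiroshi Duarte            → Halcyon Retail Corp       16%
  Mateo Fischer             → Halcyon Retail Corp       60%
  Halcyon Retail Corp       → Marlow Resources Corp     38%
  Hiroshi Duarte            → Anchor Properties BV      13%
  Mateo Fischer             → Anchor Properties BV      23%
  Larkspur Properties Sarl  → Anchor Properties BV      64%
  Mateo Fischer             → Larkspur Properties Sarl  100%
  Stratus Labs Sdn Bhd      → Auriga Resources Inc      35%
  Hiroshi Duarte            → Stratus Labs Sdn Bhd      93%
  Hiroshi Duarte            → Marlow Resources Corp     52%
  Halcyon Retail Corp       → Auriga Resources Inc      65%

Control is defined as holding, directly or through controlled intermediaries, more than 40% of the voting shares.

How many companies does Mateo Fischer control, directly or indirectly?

5

Mateo holds 60% of Halcyon, so Mateo controls Halcyon.
Halcyon holds 65% of Auriga, so Mateo controls Auriga.
Mateo holds 100% of Larkspur, so Mateo controls Larkspur.
Mateo and Larkspur together hold 23% + 64% = 87% of Anchor, so Mateo controls Anchor.
Mateo and Halcyon together hold 10% + 38% = 48% of Marlow, so Mateo controls Marlow.
No other company's threshold is met.
Mateo controls 5 companies.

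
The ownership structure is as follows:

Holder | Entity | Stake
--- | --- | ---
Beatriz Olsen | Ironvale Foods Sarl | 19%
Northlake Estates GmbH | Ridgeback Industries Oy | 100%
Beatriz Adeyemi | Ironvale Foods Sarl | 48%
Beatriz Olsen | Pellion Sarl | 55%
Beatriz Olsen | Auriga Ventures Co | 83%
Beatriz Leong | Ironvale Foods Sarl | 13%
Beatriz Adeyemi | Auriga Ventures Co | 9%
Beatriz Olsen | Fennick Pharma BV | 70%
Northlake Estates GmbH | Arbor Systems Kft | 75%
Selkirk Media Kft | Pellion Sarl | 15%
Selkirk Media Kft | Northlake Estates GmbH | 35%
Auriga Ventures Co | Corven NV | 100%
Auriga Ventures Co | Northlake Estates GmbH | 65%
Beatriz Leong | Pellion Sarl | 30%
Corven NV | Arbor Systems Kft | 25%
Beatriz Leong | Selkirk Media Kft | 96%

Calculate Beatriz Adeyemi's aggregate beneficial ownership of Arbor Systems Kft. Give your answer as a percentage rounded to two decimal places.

6.64%

Beatriz Adeyemi reaches Arbor along 2 paths.
Via Auriga → Northlake: 9% × 65% × 75% = 4.3875%.
Via Auriga → Corven: 9% × 100% × 25% = 2.25%.
Total: 4.3875% + 2.25% = 6.6375%.
Rounded: 6.64%.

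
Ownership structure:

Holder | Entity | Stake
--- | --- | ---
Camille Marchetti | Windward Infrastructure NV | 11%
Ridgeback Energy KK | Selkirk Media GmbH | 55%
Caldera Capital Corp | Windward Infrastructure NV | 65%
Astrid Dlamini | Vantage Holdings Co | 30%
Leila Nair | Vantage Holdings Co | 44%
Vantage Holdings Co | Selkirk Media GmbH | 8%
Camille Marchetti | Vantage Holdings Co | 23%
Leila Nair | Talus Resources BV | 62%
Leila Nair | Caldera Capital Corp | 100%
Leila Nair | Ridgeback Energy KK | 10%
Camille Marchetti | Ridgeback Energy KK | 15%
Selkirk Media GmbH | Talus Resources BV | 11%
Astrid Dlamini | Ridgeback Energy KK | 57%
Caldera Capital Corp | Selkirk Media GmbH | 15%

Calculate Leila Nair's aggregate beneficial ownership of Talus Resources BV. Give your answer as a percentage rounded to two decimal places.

64.64%

Leila reaches Talus along 4 paths.
Via Ridgeback → Selkirk: 10% × 55% × 11% = 0.605%.
Via Caldera → Selkirk: 100% × 15% × 11% = 1.65%.
Via Vantage → Selkirk: 44% × 8% × 11% = 0.3872%.
Direct stake: 62% = 62%.
Total: 0.605% + 1.65% + 0.3872% + 62% = 64.6422%.
Rounded: 64.64%.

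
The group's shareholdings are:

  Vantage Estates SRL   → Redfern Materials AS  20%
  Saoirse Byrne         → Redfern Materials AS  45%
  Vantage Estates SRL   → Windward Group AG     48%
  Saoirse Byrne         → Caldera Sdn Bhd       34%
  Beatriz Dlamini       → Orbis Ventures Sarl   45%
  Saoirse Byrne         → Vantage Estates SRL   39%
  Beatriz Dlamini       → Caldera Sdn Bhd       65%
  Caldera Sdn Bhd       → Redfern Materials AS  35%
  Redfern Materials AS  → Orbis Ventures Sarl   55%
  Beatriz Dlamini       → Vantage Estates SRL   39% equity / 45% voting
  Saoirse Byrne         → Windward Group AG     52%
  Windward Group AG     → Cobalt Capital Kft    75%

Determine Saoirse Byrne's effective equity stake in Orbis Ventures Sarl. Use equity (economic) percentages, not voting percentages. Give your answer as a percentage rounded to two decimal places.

Saoirse reaches Orbis along 3 paths.
Via Caldera → Redfern: 34% × 35% × 55% = 6.545%.
Via Vantage → Redfern: 39% × 20% × 55% = 4.29%.
Via Redfern: 45% × 55% = 24.75%.
Total: 6.545% + 4.29% + 24.75% = 35.585%.
Rounded: 35.59%.

35.59%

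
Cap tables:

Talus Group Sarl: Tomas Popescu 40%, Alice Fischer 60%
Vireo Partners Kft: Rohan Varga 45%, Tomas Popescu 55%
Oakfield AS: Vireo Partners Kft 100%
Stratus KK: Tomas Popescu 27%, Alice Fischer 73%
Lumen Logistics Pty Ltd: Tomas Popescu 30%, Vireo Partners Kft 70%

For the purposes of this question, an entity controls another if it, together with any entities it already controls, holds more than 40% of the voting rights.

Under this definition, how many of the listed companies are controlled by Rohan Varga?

3

Rohan holds 45% of Vireo, so Rohan controls Vireo.
Vireo holds 100% of Oakfield, so Rohan controls Oakfield.
Vireo holds 70% of Lumen, so Rohan controls Lumen.
No other company's threshold is met.
Rohan controls 3 companies.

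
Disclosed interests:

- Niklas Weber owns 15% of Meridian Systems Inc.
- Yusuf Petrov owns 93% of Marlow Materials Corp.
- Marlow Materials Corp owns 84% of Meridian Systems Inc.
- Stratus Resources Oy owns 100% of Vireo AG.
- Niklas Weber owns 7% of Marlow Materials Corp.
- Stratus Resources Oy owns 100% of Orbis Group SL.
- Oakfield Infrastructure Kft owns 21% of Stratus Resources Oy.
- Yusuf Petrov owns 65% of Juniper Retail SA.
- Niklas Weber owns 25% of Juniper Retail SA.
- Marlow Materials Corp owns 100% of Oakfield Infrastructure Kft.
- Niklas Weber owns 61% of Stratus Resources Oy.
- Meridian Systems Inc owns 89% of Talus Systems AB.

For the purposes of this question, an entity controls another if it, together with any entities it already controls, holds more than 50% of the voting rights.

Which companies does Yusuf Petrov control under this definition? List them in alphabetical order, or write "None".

Juniper Retail SA, Marlow Materials Corp, Meridian Systems Inc, Oakfield Infrastructure Kft, Talus Systems AB

Yusuf holds 65% of Juniper, so Yusuf controls Juniper.
Yusuf holds 93% of Marlow, so Yusuf controls Marlow.
Marlow holds 100% of Oakfield, so Yusuf controls Oakfield.
Marlow holds 84% of Meridian, so Yusuf controls Meridian.
Meridian holds 89% of Talus, so Yusuf controls Talus.
No other company's threshold is met.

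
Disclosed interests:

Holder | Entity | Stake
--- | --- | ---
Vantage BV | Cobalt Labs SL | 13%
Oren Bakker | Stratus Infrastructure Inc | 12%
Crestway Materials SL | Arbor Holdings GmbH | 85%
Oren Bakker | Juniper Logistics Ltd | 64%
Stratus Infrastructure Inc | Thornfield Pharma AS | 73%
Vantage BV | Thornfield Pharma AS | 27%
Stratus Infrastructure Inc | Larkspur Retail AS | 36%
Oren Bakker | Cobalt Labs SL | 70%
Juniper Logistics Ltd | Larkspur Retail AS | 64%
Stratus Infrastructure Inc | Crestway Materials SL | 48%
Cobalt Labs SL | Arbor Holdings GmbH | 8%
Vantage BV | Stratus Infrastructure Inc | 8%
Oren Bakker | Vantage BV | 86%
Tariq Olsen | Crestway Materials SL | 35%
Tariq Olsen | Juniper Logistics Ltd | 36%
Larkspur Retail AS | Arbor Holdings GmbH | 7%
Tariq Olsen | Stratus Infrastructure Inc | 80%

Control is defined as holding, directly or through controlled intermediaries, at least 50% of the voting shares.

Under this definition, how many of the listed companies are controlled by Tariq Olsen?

Tariq holds 80% of Stratus, so Tariq controls Stratus.
Stratus and Tariq together hold 48% + 35% = 83% of Crestway, so Tariq controls Crestway.
Stratus holds 73% of Thornfield, so Tariq controls Thornfield.
Crestway holds 85% of Arbor, so Tariq controls Arbor.
No other company's threshold is met.
Tariq controls 4 companies.

4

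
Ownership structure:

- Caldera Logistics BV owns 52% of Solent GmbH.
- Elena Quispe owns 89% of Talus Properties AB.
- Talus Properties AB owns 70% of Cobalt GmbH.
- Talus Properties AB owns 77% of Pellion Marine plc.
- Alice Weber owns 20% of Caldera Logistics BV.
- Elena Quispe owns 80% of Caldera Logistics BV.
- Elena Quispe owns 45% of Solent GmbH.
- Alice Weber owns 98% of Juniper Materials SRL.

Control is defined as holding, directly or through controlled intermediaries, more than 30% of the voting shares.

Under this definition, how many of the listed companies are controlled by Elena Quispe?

Elena holds 80% of Caldera, so Elena controls Caldera.
Elena holds 89% of Talus, so Elena controls Talus.
Caldera and Elena together hold 52% + 45% = 97% of Solent, so Elena controls Solent.
Talus holds 70% of Cobalt, so Elena controls Cobalt.
Talus holds 77% of Pellion, so Elena controls Pellion.
No other company's threshold is met.
Elena controls 5 companies.

5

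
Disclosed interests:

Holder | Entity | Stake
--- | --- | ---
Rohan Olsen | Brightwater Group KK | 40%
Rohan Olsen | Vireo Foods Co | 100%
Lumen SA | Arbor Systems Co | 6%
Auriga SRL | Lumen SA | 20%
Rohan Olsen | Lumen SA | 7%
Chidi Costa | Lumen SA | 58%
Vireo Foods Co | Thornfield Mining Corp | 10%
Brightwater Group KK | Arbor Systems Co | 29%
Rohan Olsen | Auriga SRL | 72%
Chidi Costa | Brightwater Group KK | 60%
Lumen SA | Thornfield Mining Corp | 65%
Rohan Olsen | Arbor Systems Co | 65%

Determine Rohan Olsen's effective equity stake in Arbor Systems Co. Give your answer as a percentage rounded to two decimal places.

77.88%

Rohan reaches Arbor along 4 paths.
Via Brightwater: 40% × 29% = 11.6%.
Direct stake: 65% = 65%.
Via Lumen: 7% × 6% = 0.42%.
Via Auriga → Lumen: 72% × 20% × 6% = 0.864%.
Total: 11.6% + 65% + 0.42% + 0.864% = 77.884%.
Rounded: 77.88%.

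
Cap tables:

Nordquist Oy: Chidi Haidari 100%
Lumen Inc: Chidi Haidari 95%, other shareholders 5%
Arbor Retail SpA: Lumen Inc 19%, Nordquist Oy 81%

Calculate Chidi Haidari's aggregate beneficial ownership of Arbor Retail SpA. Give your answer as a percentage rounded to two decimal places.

Chidi reaches Arbor along 2 paths.
Via Lumen: 95% × 19% = 18.05%.
Via Nordquist: 100% × 81% = 81%.
Total: 18.05% + 81% = 99.05%.

99.05%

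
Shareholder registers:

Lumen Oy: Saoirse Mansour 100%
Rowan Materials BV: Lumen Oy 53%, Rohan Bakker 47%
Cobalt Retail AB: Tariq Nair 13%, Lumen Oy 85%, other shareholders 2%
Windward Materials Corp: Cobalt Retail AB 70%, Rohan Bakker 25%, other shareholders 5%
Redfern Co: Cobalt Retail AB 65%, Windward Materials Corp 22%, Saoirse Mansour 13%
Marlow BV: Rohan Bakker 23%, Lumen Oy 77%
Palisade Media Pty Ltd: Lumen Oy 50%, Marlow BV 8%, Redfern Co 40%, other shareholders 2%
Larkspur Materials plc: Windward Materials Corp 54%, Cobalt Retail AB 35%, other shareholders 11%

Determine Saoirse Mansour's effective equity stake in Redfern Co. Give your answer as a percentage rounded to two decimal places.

Saoirse reaches Redfern along 3 paths.
Via Lumen → Cobalt: 100% × 85% × 65% = 55.25%.
Via Lumen → Cobalt → Windward: 100% × 85% × 70% × 22% = 13.09%.
Direct stake: 13% = 13%.
Total: 55.25% + 13.09% + 13% = 81.34%.

81.34%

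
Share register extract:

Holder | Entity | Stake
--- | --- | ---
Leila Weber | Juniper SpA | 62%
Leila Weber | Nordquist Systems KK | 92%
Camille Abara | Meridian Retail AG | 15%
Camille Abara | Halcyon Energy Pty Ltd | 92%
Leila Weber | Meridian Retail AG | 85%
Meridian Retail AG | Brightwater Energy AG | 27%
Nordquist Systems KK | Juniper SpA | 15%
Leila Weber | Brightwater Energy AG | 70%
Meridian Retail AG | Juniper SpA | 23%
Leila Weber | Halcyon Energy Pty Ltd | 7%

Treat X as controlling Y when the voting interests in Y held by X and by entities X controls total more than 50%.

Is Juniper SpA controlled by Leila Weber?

Yes

Leila holds 92% of Nordquist, so Leila controls Nordquist.
Leila holds 85% of Meridian, so Leila controls Meridian.
Nordquist and Leila and Meridian together hold 15% + 62% + 23% = 100% of Juniper, so Leila controls Juniper.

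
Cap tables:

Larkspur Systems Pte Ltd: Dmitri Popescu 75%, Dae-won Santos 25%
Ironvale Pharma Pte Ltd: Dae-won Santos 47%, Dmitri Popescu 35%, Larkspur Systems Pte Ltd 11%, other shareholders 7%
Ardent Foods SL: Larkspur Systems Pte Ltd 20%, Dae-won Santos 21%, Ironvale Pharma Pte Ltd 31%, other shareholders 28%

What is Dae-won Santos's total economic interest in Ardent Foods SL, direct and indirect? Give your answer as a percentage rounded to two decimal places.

Dae-won reaches Ardent along 4 paths.
Via Larkspur: 25% × 20% = 5%.
Direct stake: 21% = 21%.
Via Ironvale: 47% × 31% = 14.57%.
Via Larkspur → Ironvale: 25% × 11% × 31% = 0.8525%.
Total: 5% + 21% + 14.57% + 0.8525% = 41.4225%.
Rounded: 41.42%.

41.42%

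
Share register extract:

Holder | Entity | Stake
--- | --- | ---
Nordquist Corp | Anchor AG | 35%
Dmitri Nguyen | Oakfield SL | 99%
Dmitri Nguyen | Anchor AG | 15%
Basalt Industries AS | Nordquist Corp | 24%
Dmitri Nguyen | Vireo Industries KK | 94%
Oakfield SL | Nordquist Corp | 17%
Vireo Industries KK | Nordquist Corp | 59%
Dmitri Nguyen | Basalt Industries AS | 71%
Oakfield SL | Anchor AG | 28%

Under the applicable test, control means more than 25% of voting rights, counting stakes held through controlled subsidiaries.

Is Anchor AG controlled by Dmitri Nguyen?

Yes

Dmitri holds 99% of Oakfield, so Dmitri controls Oakfield.
Dmitri holds 94% of Vireo, so Dmitri controls Vireo.
Dmitri holds 71% of Basalt, so Dmitri controls Basalt.
Vireo and Oakfield and Basalt together hold 59% + 17% + 24% = 100% of Nordquist, so Dmitri controls Nordquist.
Dmitri and Oakfield and Nordquist together hold 15% + 28% + 35% = 78% of Anchor, so Dmitri controls Anchor.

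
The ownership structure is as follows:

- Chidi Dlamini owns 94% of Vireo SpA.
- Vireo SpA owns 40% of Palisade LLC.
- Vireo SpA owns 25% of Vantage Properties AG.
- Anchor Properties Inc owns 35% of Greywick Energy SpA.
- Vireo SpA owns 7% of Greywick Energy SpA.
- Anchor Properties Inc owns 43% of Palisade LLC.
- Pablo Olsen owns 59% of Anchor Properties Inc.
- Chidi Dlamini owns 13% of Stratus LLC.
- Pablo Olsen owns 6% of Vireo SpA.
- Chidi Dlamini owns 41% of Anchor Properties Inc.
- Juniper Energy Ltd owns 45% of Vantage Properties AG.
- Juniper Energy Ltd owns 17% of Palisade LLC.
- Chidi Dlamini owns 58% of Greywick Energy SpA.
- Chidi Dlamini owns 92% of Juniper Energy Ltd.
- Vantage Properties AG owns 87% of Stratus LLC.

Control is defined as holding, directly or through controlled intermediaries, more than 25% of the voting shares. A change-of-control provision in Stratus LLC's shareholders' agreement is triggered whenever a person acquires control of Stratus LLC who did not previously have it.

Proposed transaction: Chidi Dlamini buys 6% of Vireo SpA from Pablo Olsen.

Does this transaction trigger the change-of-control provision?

The purchase adds only to Chidi's holdings (Pablo's stake shrinks), so Chidi is the only person who could newly come to control Stratus.
Chidi holds 94% of Vireo, so Chidi controls Vireo.
Chidi holds 92% of Juniper, so Chidi controls Juniper.
Vireo and Juniper together hold 25% + 45% = 70% of Vantage, so Chidi controls Vantage.
Vantage and Chidi together hold 87% + 13% = 100% of Stratus, so Chidi controls Stratus.
So Chidi already controls Stratus before the transaction.
After the purchase, Chidi's direct stake in Vireo rises to 94% + 6% = 100%, and Pablo's stake falls to 0%.
Chidi controlled Stratus already, so this is not a new person acquiring control; every other person's position is unchanged or reduced.
No new person acquires control, so the clause is not triggered.

No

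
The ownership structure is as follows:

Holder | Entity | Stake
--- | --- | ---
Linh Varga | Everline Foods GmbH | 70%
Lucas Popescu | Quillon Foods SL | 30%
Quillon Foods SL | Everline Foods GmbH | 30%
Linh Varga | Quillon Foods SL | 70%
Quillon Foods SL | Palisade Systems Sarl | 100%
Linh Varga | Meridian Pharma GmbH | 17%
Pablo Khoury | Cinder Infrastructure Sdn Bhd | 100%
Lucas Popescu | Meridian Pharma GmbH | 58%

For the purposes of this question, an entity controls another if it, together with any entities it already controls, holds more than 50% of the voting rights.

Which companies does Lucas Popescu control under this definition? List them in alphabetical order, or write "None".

Lucas holds 58% of Meridian, so Lucas controls Meridian.
No other company's threshold is met.

Meridian Pharma GmbH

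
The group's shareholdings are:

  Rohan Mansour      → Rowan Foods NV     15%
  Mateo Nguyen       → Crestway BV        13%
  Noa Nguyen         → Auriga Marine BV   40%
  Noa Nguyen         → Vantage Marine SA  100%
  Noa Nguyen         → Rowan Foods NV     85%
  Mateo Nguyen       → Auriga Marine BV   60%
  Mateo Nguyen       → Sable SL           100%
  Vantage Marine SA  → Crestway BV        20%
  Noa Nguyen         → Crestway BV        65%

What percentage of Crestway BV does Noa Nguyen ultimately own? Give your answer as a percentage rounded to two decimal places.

Noa reaches Crestway along 2 paths.
Direct stake: 65% = 65%.
Via Vantage: 100% × 20% = 20%.
Total: 65% + 20% = 85%.
Rounded: 85.00%.

85.00%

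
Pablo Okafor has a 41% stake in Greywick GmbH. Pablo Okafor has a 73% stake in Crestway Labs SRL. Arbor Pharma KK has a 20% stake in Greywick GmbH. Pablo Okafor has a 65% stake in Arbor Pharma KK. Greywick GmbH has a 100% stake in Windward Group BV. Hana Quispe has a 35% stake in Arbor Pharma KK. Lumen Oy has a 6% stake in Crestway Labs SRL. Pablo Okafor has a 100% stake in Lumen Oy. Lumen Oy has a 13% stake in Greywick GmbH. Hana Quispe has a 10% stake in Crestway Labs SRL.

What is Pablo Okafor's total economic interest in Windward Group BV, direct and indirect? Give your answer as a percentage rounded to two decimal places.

67.00%

Pablo reaches Windward along 3 paths.
Via Arbor → Greywick: 65% × 20% × 100% = 13%.
Via Greywick: 41% × 100% = 41%.
Via Lumen → Greywick: 100% × 13% × 100% = 13%.
Total: 13% + 41% + 13% = 67%.
Rounded: 67.00%.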